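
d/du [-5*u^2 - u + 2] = -10*u - 1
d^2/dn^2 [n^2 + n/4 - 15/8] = 2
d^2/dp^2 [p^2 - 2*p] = 2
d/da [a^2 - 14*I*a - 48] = 2*a - 14*I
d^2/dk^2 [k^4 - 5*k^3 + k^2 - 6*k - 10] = 12*k^2 - 30*k + 2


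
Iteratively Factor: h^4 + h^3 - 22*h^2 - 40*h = (h - 5)*(h^3 + 6*h^2 + 8*h) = (h - 5)*(h + 2)*(h^2 + 4*h) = (h - 5)*(h + 2)*(h + 4)*(h)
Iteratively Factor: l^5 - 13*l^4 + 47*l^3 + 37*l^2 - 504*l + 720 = (l - 4)*(l^4 - 9*l^3 + 11*l^2 + 81*l - 180) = (l - 4)^2*(l^3 - 5*l^2 - 9*l + 45) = (l - 4)^2*(l - 3)*(l^2 - 2*l - 15) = (l - 5)*(l - 4)^2*(l - 3)*(l + 3)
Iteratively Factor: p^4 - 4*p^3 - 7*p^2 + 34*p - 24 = (p + 3)*(p^3 - 7*p^2 + 14*p - 8) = (p - 1)*(p + 3)*(p^2 - 6*p + 8) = (p - 4)*(p - 1)*(p + 3)*(p - 2)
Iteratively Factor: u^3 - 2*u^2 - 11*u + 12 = (u - 1)*(u^2 - u - 12) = (u - 4)*(u - 1)*(u + 3)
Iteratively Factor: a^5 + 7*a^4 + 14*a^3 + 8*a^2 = (a + 4)*(a^4 + 3*a^3 + 2*a^2) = a*(a + 4)*(a^3 + 3*a^2 + 2*a) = a^2*(a + 4)*(a^2 + 3*a + 2) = a^2*(a + 1)*(a + 4)*(a + 2)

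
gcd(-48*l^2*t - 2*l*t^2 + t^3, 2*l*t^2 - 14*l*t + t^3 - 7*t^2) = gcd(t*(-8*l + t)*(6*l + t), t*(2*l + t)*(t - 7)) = t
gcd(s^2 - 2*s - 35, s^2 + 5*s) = s + 5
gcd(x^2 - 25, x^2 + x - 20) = x + 5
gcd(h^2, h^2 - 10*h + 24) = 1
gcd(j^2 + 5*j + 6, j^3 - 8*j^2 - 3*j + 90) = j + 3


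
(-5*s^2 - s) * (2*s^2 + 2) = -10*s^4 - 2*s^3 - 10*s^2 - 2*s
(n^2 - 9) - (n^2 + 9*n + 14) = -9*n - 23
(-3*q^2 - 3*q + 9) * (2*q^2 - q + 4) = -6*q^4 - 3*q^3 + 9*q^2 - 21*q + 36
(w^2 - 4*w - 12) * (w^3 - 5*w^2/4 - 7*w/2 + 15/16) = w^5 - 21*w^4/4 - 21*w^3/2 + 479*w^2/16 + 153*w/4 - 45/4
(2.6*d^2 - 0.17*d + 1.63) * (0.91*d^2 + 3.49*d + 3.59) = 2.366*d^4 + 8.9193*d^3 + 10.224*d^2 + 5.0784*d + 5.8517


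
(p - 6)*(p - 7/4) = p^2 - 31*p/4 + 21/2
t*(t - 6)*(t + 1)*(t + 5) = t^4 - 31*t^2 - 30*t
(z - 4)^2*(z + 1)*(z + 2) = z^4 - 5*z^3 - 6*z^2 + 32*z + 32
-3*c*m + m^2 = m*(-3*c + m)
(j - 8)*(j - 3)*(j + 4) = j^3 - 7*j^2 - 20*j + 96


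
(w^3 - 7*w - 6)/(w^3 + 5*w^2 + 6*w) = (w^2 - 2*w - 3)/(w*(w + 3))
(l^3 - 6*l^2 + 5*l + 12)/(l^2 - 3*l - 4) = l - 3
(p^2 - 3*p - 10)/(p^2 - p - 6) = (p - 5)/(p - 3)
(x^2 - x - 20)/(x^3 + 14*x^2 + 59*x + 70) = (x^2 - x - 20)/(x^3 + 14*x^2 + 59*x + 70)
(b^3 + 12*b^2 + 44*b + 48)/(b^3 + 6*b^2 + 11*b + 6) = (b^2 + 10*b + 24)/(b^2 + 4*b + 3)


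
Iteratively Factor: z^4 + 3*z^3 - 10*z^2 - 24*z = (z + 2)*(z^3 + z^2 - 12*z) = z*(z + 2)*(z^2 + z - 12) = z*(z + 2)*(z + 4)*(z - 3)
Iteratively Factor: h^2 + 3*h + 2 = (h + 2)*(h + 1)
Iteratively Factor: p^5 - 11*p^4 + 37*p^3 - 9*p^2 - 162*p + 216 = (p - 4)*(p^4 - 7*p^3 + 9*p^2 + 27*p - 54) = (p - 4)*(p + 2)*(p^3 - 9*p^2 + 27*p - 27) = (p - 4)*(p - 3)*(p + 2)*(p^2 - 6*p + 9) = (p - 4)*(p - 3)^2*(p + 2)*(p - 3)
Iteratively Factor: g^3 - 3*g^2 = (g)*(g^2 - 3*g) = g^2*(g - 3)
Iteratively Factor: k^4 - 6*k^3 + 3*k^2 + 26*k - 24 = (k - 1)*(k^3 - 5*k^2 - 2*k + 24) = (k - 4)*(k - 1)*(k^2 - k - 6) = (k - 4)*(k - 1)*(k + 2)*(k - 3)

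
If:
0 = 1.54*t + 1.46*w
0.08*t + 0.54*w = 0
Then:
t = 0.00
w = 0.00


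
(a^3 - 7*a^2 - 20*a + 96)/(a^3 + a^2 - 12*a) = (a - 8)/a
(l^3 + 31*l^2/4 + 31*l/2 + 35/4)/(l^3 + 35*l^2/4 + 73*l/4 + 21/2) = (l + 5)/(l + 6)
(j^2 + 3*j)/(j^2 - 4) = j*(j + 3)/(j^2 - 4)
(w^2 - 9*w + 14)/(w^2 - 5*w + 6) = (w - 7)/(w - 3)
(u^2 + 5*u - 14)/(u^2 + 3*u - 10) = (u + 7)/(u + 5)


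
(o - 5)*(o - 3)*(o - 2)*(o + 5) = o^4 - 5*o^3 - 19*o^2 + 125*o - 150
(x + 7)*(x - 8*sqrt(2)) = x^2 - 8*sqrt(2)*x + 7*x - 56*sqrt(2)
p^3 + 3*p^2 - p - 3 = (p - 1)*(p + 1)*(p + 3)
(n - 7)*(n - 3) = n^2 - 10*n + 21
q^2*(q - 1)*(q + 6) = q^4 + 5*q^3 - 6*q^2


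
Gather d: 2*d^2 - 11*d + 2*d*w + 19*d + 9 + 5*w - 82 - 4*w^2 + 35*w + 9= 2*d^2 + d*(2*w + 8) - 4*w^2 + 40*w - 64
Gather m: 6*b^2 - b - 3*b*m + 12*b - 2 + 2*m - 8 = 6*b^2 + 11*b + m*(2 - 3*b) - 10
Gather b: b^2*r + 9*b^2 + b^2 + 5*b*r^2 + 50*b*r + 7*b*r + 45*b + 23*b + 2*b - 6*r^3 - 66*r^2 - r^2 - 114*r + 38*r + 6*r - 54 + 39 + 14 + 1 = b^2*(r + 10) + b*(5*r^2 + 57*r + 70) - 6*r^3 - 67*r^2 - 70*r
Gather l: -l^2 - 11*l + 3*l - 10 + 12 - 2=-l^2 - 8*l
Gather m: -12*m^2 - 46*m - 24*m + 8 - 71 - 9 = -12*m^2 - 70*m - 72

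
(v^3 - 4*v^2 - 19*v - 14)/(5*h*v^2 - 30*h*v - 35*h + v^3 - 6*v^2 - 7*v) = (v + 2)/(5*h + v)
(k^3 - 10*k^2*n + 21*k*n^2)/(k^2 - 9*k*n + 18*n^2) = k*(k - 7*n)/(k - 6*n)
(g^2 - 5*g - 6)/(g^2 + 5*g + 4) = (g - 6)/(g + 4)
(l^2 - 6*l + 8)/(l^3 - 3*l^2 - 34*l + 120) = (l - 2)/(l^2 + l - 30)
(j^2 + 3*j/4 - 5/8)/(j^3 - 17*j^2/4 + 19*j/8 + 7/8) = (8*j^2 + 6*j - 5)/(8*j^3 - 34*j^2 + 19*j + 7)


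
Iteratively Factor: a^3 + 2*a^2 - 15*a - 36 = (a + 3)*(a^2 - a - 12) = (a + 3)^2*(a - 4)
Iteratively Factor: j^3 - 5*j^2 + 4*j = (j - 1)*(j^2 - 4*j) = (j - 4)*(j - 1)*(j)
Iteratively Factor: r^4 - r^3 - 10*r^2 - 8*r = (r + 1)*(r^3 - 2*r^2 - 8*r) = (r - 4)*(r + 1)*(r^2 + 2*r) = r*(r - 4)*(r + 1)*(r + 2)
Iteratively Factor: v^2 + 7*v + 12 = (v + 4)*(v + 3)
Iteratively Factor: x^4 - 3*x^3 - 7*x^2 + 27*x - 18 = (x - 1)*(x^3 - 2*x^2 - 9*x + 18) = (x - 2)*(x - 1)*(x^2 - 9) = (x - 2)*(x - 1)*(x + 3)*(x - 3)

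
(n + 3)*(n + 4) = n^2 + 7*n + 12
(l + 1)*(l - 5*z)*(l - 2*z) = l^3 - 7*l^2*z + l^2 + 10*l*z^2 - 7*l*z + 10*z^2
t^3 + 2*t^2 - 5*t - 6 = (t - 2)*(t + 1)*(t + 3)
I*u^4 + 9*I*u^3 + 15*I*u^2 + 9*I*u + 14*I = (u + 2)*(u + 7)*(u + I)*(I*u + 1)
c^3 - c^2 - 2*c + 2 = (c - 1)*(c - sqrt(2))*(c + sqrt(2))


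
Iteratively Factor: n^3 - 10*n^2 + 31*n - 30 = (n - 3)*(n^2 - 7*n + 10) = (n - 5)*(n - 3)*(n - 2)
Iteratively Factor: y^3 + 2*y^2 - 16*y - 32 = (y + 4)*(y^2 - 2*y - 8) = (y - 4)*(y + 4)*(y + 2)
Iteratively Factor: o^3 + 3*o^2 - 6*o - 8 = (o + 4)*(o^2 - o - 2) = (o + 1)*(o + 4)*(o - 2)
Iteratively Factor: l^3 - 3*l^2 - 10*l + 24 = (l - 2)*(l^2 - l - 12) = (l - 2)*(l + 3)*(l - 4)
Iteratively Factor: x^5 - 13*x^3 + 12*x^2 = (x - 1)*(x^4 + x^3 - 12*x^2) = x*(x - 1)*(x^3 + x^2 - 12*x) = x^2*(x - 1)*(x^2 + x - 12) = x^2*(x - 1)*(x + 4)*(x - 3)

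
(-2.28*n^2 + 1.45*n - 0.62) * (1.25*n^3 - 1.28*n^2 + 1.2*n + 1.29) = -2.85*n^5 + 4.7309*n^4 - 5.367*n^3 - 0.4076*n^2 + 1.1265*n - 0.7998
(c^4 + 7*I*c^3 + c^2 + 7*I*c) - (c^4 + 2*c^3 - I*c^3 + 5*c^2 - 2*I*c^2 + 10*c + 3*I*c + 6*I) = -2*c^3 + 8*I*c^3 - 4*c^2 + 2*I*c^2 - 10*c + 4*I*c - 6*I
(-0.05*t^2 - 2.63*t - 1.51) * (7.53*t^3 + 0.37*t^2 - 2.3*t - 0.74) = -0.3765*t^5 - 19.8224*t^4 - 12.2284*t^3 + 5.5273*t^2 + 5.4192*t + 1.1174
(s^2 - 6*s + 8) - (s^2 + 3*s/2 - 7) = 15 - 15*s/2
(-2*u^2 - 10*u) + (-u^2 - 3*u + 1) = -3*u^2 - 13*u + 1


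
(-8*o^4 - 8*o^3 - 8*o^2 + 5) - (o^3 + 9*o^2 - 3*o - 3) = -8*o^4 - 9*o^3 - 17*o^2 + 3*o + 8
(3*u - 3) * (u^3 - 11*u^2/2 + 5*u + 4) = 3*u^4 - 39*u^3/2 + 63*u^2/2 - 3*u - 12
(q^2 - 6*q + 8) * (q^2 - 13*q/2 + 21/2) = q^4 - 25*q^3/2 + 115*q^2/2 - 115*q + 84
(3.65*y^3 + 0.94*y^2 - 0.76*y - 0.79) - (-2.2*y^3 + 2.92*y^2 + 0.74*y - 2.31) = 5.85*y^3 - 1.98*y^2 - 1.5*y + 1.52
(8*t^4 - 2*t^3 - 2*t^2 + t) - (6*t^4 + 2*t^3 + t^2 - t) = 2*t^4 - 4*t^3 - 3*t^2 + 2*t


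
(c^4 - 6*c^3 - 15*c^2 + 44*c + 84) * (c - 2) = c^5 - 8*c^4 - 3*c^3 + 74*c^2 - 4*c - 168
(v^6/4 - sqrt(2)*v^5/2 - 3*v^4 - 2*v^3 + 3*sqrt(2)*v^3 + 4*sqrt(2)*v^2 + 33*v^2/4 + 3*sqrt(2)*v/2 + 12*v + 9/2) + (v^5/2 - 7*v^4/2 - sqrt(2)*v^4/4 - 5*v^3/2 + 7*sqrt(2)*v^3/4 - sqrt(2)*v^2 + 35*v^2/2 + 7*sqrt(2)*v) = v^6/4 - sqrt(2)*v^5/2 + v^5/2 - 13*v^4/2 - sqrt(2)*v^4/4 - 9*v^3/2 + 19*sqrt(2)*v^3/4 + 3*sqrt(2)*v^2 + 103*v^2/4 + 12*v + 17*sqrt(2)*v/2 + 9/2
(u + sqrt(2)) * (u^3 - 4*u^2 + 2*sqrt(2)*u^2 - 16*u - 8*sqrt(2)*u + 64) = u^4 - 4*u^3 + 3*sqrt(2)*u^3 - 12*sqrt(2)*u^2 - 12*u^2 - 16*sqrt(2)*u + 48*u + 64*sqrt(2)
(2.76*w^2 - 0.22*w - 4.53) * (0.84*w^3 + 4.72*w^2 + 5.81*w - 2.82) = 2.3184*w^5 + 12.8424*w^4 + 11.192*w^3 - 30.443*w^2 - 25.6989*w + 12.7746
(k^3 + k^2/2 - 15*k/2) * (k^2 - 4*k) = k^5 - 7*k^4/2 - 19*k^3/2 + 30*k^2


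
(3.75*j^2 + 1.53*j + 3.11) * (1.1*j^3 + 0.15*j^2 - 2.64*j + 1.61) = 4.125*j^5 + 2.2455*j^4 - 6.2495*j^3 + 2.4648*j^2 - 5.7471*j + 5.0071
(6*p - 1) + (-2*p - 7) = 4*p - 8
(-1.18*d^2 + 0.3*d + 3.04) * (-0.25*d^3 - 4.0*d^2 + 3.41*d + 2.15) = 0.295*d^5 + 4.645*d^4 - 5.9838*d^3 - 13.674*d^2 + 11.0114*d + 6.536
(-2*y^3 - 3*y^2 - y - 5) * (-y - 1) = 2*y^4 + 5*y^3 + 4*y^2 + 6*y + 5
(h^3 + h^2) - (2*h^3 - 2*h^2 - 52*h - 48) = -h^3 + 3*h^2 + 52*h + 48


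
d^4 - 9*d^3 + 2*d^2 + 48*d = d*(d - 8)*(d - 3)*(d + 2)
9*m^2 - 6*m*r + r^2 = (-3*m + r)^2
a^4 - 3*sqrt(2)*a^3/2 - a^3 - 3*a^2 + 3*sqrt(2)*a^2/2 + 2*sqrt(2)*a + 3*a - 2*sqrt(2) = (a - 1)*(a - 2*sqrt(2))*(a - sqrt(2)/2)*(a + sqrt(2))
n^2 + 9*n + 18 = (n + 3)*(n + 6)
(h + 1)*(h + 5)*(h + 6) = h^3 + 12*h^2 + 41*h + 30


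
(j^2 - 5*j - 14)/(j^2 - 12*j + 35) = (j + 2)/(j - 5)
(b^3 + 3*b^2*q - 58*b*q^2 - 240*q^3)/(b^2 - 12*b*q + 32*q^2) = (-b^2 - 11*b*q - 30*q^2)/(-b + 4*q)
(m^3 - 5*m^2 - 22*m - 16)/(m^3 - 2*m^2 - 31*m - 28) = (m^2 - 6*m - 16)/(m^2 - 3*m - 28)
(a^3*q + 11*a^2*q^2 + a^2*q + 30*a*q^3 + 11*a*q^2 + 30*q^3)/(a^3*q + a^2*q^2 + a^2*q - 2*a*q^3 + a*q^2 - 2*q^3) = (-a^2 - 11*a*q - 30*q^2)/(-a^2 - a*q + 2*q^2)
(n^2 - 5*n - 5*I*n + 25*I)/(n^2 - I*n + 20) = (n - 5)/(n + 4*I)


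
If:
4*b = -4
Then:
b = -1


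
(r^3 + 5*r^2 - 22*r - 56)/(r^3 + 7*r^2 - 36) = (r^3 + 5*r^2 - 22*r - 56)/(r^3 + 7*r^2 - 36)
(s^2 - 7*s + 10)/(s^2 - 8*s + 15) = (s - 2)/(s - 3)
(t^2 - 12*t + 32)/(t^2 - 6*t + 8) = (t - 8)/(t - 2)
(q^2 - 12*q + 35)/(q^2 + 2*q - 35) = (q - 7)/(q + 7)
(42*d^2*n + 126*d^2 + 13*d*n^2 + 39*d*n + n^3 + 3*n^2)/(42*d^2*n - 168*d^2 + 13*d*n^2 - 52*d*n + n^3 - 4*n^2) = (n + 3)/(n - 4)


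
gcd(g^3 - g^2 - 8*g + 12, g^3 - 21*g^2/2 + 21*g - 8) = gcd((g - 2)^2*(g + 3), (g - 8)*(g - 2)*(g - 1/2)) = g - 2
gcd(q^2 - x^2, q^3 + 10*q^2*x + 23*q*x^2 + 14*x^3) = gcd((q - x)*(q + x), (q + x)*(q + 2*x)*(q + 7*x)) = q + x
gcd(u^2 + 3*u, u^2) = u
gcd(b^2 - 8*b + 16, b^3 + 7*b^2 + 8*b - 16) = 1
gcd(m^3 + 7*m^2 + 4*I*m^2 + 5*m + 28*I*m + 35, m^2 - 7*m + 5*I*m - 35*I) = m + 5*I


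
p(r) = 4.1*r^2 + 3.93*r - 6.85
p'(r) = 8.2*r + 3.93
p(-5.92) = 113.57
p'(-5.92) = -44.61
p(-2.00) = 1.69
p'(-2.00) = -12.47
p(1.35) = 5.93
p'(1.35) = 15.00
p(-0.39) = -7.76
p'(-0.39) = 0.73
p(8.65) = 333.92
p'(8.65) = 74.86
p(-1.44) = -4.01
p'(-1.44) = -7.88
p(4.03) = 75.58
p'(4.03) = 36.98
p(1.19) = 3.63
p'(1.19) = 13.69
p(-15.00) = 856.70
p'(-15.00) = -119.07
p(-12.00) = 536.39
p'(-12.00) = -94.47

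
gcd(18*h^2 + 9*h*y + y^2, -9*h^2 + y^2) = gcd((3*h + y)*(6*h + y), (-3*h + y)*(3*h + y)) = 3*h + y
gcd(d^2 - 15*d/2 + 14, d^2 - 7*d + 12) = d - 4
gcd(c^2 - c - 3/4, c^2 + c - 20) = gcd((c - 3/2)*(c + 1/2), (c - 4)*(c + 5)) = 1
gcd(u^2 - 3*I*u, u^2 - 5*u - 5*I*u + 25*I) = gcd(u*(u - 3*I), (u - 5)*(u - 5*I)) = 1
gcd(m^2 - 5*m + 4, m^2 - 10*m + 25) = 1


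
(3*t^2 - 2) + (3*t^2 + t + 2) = 6*t^2 + t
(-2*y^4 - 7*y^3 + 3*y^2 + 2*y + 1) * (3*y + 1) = -6*y^5 - 23*y^4 + 2*y^3 + 9*y^2 + 5*y + 1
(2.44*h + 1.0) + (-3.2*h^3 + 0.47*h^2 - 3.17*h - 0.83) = -3.2*h^3 + 0.47*h^2 - 0.73*h + 0.17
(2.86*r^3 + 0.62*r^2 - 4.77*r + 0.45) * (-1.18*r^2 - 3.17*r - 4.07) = -3.3748*r^5 - 9.7978*r^4 - 7.977*r^3 + 12.0665*r^2 + 17.9874*r - 1.8315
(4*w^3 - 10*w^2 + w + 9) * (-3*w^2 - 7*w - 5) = -12*w^5 + 2*w^4 + 47*w^3 + 16*w^2 - 68*w - 45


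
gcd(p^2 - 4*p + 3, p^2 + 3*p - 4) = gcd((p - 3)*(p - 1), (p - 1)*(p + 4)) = p - 1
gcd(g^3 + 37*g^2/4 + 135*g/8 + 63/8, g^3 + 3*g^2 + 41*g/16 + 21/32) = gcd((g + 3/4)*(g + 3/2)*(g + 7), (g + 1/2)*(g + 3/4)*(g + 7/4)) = g + 3/4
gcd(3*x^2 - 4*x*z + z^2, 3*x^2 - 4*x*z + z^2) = 3*x^2 - 4*x*z + z^2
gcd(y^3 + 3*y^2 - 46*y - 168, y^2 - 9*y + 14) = y - 7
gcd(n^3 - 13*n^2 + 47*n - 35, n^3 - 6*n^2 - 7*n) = n - 7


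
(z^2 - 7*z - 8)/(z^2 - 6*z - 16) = (z + 1)/(z + 2)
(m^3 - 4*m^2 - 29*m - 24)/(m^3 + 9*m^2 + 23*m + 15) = (m - 8)/(m + 5)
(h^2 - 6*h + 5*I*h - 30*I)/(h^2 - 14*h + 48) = (h + 5*I)/(h - 8)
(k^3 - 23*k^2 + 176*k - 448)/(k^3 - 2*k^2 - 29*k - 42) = (k^2 - 16*k + 64)/(k^2 + 5*k + 6)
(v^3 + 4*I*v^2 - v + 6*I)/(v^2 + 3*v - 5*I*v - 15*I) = (v^3 + 4*I*v^2 - v + 6*I)/(v^2 + v*(3 - 5*I) - 15*I)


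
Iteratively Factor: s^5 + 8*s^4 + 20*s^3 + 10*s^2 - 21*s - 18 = (s + 1)*(s^4 + 7*s^3 + 13*s^2 - 3*s - 18) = (s + 1)*(s + 3)*(s^3 + 4*s^2 + s - 6) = (s + 1)*(s + 2)*(s + 3)*(s^2 + 2*s - 3) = (s - 1)*(s + 1)*(s + 2)*(s + 3)*(s + 3)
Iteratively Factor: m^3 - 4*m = (m + 2)*(m^2 - 2*m) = (m - 2)*(m + 2)*(m)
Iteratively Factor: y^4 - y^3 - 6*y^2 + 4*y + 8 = (y + 2)*(y^3 - 3*y^2 + 4) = (y - 2)*(y + 2)*(y^2 - y - 2) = (y - 2)^2*(y + 2)*(y + 1)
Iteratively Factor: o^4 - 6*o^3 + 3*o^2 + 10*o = (o - 5)*(o^3 - o^2 - 2*o) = (o - 5)*(o - 2)*(o^2 + o) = (o - 5)*(o - 2)*(o + 1)*(o)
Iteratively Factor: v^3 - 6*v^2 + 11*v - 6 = (v - 3)*(v^2 - 3*v + 2) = (v - 3)*(v - 1)*(v - 2)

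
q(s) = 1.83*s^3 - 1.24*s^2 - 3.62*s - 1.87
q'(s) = 5.49*s^2 - 2.48*s - 3.62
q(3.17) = 32.49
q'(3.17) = 43.69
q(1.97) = 0.18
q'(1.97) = 12.80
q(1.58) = -3.47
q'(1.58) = 6.17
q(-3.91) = -116.06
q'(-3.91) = 90.01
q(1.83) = -1.43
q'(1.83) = 10.23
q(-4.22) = -146.20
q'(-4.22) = 104.61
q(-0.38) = -0.77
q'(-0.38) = -1.88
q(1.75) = -2.19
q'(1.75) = 8.85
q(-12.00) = -3299.23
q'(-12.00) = 816.70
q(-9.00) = -1403.80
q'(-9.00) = 463.39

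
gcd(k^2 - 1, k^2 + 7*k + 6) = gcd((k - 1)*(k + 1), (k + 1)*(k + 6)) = k + 1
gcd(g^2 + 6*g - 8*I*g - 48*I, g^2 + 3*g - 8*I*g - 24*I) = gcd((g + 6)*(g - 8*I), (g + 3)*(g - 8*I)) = g - 8*I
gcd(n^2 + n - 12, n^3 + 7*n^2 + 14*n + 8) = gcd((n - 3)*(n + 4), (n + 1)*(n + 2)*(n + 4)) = n + 4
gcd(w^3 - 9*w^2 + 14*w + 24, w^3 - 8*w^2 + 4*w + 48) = w^2 - 10*w + 24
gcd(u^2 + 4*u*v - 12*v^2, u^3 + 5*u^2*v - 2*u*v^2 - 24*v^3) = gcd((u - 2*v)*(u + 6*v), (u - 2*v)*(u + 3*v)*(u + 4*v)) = u - 2*v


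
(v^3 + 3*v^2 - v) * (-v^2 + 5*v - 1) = -v^5 + 2*v^4 + 15*v^3 - 8*v^2 + v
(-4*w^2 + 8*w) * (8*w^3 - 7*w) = -32*w^5 + 64*w^4 + 28*w^3 - 56*w^2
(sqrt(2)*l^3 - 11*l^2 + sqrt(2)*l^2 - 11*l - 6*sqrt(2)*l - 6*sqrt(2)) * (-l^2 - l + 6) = -sqrt(2)*l^5 - 2*sqrt(2)*l^4 + 11*l^4 + 11*sqrt(2)*l^3 + 22*l^3 - 55*l^2 + 18*sqrt(2)*l^2 - 66*l - 30*sqrt(2)*l - 36*sqrt(2)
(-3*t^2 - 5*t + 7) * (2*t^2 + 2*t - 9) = -6*t^4 - 16*t^3 + 31*t^2 + 59*t - 63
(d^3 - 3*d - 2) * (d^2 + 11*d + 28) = d^5 + 11*d^4 + 25*d^3 - 35*d^2 - 106*d - 56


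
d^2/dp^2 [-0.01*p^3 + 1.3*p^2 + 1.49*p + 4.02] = 2.6 - 0.06*p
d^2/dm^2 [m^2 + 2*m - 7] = 2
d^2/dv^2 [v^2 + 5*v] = 2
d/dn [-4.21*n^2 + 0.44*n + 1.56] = 0.44 - 8.42*n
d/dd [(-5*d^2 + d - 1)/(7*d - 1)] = (-35*d^2 + 10*d + 6)/(49*d^2 - 14*d + 1)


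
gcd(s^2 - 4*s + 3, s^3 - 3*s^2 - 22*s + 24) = s - 1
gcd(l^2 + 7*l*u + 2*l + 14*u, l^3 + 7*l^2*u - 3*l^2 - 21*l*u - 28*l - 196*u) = l + 7*u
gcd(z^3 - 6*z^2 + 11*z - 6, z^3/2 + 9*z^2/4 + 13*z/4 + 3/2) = 1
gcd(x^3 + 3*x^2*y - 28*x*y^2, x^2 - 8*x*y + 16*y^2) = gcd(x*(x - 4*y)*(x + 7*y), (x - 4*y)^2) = x - 4*y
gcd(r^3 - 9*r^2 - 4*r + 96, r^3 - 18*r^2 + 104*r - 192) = r^2 - 12*r + 32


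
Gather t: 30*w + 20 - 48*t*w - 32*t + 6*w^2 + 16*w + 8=t*(-48*w - 32) + 6*w^2 + 46*w + 28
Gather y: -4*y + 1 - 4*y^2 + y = -4*y^2 - 3*y + 1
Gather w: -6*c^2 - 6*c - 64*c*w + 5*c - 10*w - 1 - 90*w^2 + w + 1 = -6*c^2 - c - 90*w^2 + w*(-64*c - 9)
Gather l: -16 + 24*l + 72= 24*l + 56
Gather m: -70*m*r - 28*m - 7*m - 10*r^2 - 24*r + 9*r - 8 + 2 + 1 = m*(-70*r - 35) - 10*r^2 - 15*r - 5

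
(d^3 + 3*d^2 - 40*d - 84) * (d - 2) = d^4 + d^3 - 46*d^2 - 4*d + 168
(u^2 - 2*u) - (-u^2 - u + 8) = 2*u^2 - u - 8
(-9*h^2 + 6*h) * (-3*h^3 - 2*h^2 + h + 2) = 27*h^5 - 21*h^3 - 12*h^2 + 12*h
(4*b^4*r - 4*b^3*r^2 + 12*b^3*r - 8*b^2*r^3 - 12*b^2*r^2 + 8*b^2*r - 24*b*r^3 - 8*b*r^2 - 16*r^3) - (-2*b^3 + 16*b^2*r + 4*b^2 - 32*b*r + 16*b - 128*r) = 4*b^4*r - 4*b^3*r^2 + 12*b^3*r + 2*b^3 - 8*b^2*r^3 - 12*b^2*r^2 - 8*b^2*r - 4*b^2 - 24*b*r^3 - 8*b*r^2 + 32*b*r - 16*b - 16*r^3 + 128*r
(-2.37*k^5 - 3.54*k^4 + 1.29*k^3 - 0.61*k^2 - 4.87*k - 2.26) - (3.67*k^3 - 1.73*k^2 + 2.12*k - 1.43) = -2.37*k^5 - 3.54*k^4 - 2.38*k^3 + 1.12*k^2 - 6.99*k - 0.83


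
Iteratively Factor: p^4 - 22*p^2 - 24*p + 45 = (p + 3)*(p^3 - 3*p^2 - 13*p + 15) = (p + 3)^2*(p^2 - 6*p + 5) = (p - 5)*(p + 3)^2*(p - 1)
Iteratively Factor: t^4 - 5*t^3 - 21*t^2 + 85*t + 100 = (t + 1)*(t^3 - 6*t^2 - 15*t + 100) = (t - 5)*(t + 1)*(t^2 - t - 20) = (t - 5)*(t + 1)*(t + 4)*(t - 5)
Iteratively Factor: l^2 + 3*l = (l)*(l + 3)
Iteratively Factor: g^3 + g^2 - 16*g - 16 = (g - 4)*(g^2 + 5*g + 4) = (g - 4)*(g + 4)*(g + 1)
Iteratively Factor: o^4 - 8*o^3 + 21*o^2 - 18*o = (o - 2)*(o^3 - 6*o^2 + 9*o) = (o - 3)*(o - 2)*(o^2 - 3*o) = o*(o - 3)*(o - 2)*(o - 3)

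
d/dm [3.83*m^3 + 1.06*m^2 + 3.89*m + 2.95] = 11.49*m^2 + 2.12*m + 3.89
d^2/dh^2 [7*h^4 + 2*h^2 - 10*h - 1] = 84*h^2 + 4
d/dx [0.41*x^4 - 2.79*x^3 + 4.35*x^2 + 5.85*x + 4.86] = 1.64*x^3 - 8.37*x^2 + 8.7*x + 5.85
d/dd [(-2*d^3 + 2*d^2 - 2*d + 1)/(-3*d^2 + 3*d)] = (2*d^4 - 4*d^3 + 2*d - 1)/(3*d^2*(d^2 - 2*d + 1))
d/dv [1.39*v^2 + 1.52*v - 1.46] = 2.78*v + 1.52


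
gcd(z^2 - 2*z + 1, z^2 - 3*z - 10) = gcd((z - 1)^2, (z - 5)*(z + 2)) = 1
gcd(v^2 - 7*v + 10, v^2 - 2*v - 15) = v - 5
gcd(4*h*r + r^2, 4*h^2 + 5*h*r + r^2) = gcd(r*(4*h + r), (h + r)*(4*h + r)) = 4*h + r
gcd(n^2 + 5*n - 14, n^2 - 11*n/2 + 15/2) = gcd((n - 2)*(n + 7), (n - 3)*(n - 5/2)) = 1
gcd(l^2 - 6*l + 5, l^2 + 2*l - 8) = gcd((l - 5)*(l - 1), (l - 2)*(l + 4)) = 1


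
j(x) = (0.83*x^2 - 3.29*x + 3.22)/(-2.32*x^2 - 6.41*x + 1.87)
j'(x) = (1.66*x - 3.29)/(-2.32*x^2 - 6.41*x + 1.87) + (4.64*x + 6.41)*(0.83*x^2 - 3.29*x + 3.22)/(-2.32*x^2 - 6.41*x + 1.87)^2 = (-12.9531*x^2 + 18.045*x + 14.4879)/(5.3824*x^4 + 29.7424*x^3 + 32.4113*x^2 - 23.9734*x + 3.4969)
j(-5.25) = -1.53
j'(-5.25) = -0.54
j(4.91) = -0.08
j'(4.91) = -0.03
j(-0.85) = 1.17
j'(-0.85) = -0.32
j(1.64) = -0.00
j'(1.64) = 0.04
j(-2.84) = 14.14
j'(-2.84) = -76.11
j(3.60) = -0.04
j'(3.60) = -0.03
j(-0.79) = 1.16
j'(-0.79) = -0.26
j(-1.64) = 1.77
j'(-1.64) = -1.32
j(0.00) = 1.72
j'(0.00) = 4.14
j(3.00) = -0.02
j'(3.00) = -0.03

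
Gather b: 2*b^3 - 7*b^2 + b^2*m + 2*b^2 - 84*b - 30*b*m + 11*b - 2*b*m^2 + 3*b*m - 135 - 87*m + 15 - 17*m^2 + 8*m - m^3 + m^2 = 2*b^3 + b^2*(m - 5) + b*(-2*m^2 - 27*m - 73) - m^3 - 16*m^2 - 79*m - 120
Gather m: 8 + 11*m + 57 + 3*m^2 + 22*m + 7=3*m^2 + 33*m + 72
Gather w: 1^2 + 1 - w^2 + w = -w^2 + w + 2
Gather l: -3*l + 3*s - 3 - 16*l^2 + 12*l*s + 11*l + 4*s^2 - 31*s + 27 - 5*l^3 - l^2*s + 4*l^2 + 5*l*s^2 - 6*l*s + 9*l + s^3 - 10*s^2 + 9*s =-5*l^3 + l^2*(-s - 12) + l*(5*s^2 + 6*s + 17) + s^3 - 6*s^2 - 19*s + 24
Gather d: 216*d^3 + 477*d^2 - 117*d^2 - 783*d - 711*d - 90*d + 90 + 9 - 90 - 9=216*d^3 + 360*d^2 - 1584*d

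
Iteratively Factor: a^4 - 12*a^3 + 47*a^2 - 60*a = (a - 5)*(a^3 - 7*a^2 + 12*a) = a*(a - 5)*(a^2 - 7*a + 12) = a*(a - 5)*(a - 3)*(a - 4)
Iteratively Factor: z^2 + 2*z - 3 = (z - 1)*(z + 3)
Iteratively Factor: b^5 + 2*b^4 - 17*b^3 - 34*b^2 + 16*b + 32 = (b + 1)*(b^4 + b^3 - 18*b^2 - 16*b + 32) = (b + 1)*(b + 4)*(b^3 - 3*b^2 - 6*b + 8) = (b - 1)*(b + 1)*(b + 4)*(b^2 - 2*b - 8) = (b - 4)*(b - 1)*(b + 1)*(b + 4)*(b + 2)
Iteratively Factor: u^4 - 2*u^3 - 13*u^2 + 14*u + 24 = (u + 1)*(u^3 - 3*u^2 - 10*u + 24) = (u - 2)*(u + 1)*(u^2 - u - 12) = (u - 2)*(u + 1)*(u + 3)*(u - 4)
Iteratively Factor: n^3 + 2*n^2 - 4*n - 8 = (n - 2)*(n^2 + 4*n + 4) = (n - 2)*(n + 2)*(n + 2)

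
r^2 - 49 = (r - 7)*(r + 7)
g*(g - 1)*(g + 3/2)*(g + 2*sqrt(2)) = g^4 + g^3/2 + 2*sqrt(2)*g^3 - 3*g^2/2 + sqrt(2)*g^2 - 3*sqrt(2)*g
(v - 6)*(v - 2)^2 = v^3 - 10*v^2 + 28*v - 24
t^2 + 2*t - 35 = (t - 5)*(t + 7)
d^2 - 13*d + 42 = (d - 7)*(d - 6)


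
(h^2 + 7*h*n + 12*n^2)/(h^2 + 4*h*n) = (h + 3*n)/h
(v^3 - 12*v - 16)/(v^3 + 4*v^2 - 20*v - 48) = (v + 2)/(v + 6)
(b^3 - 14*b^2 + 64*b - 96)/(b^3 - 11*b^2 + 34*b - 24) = (b - 4)/(b - 1)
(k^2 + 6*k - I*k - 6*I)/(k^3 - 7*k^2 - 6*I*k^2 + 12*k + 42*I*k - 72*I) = (k^2 + k*(6 - I) - 6*I)/(k^3 + k^2*(-7 - 6*I) + k*(12 + 42*I) - 72*I)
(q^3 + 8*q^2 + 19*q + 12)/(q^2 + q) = q + 7 + 12/q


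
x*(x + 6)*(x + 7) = x^3 + 13*x^2 + 42*x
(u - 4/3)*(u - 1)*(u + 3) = u^3 + 2*u^2/3 - 17*u/3 + 4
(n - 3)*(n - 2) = n^2 - 5*n + 6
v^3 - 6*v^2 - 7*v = v*(v - 7)*(v + 1)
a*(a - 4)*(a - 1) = a^3 - 5*a^2 + 4*a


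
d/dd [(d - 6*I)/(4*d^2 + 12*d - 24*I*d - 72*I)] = -1/(4*d^2 + 24*d + 36)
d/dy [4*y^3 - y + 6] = 12*y^2 - 1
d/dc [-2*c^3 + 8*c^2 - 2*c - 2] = -6*c^2 + 16*c - 2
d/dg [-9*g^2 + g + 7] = 1 - 18*g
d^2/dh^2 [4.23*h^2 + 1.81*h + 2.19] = 8.46000000000000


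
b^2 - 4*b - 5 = (b - 5)*(b + 1)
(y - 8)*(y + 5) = y^2 - 3*y - 40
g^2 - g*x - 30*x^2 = (g - 6*x)*(g + 5*x)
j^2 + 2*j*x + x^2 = (j + x)^2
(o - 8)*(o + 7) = o^2 - o - 56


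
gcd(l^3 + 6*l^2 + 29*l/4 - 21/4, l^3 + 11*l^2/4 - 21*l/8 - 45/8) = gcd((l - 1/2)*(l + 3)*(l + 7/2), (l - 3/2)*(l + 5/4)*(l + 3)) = l + 3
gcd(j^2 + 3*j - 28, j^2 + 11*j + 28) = j + 7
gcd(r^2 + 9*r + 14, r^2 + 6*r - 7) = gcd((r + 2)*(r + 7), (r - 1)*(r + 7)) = r + 7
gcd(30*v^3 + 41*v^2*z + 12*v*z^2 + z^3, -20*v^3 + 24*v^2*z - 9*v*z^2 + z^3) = 1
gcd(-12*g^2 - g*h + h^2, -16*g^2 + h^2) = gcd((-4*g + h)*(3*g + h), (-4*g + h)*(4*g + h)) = 4*g - h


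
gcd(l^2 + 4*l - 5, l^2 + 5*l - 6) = l - 1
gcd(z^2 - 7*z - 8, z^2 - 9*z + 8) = z - 8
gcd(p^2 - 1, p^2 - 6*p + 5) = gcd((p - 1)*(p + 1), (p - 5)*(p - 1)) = p - 1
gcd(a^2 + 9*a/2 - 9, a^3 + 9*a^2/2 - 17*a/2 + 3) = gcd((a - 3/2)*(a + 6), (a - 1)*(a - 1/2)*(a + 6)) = a + 6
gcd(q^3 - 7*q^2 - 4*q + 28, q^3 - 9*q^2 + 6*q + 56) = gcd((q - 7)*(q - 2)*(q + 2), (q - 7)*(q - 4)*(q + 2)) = q^2 - 5*q - 14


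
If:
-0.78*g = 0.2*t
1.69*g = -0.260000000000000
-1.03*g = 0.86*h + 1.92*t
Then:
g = -0.15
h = -1.16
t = 0.60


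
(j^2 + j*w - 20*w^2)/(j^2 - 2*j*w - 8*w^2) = (j + 5*w)/(j + 2*w)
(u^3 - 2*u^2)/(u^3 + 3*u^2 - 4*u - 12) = u^2/(u^2 + 5*u + 6)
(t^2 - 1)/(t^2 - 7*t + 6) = (t + 1)/(t - 6)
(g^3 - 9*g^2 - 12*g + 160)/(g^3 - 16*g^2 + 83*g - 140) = (g^2 - 4*g - 32)/(g^2 - 11*g + 28)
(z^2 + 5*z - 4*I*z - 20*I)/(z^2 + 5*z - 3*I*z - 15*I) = (z - 4*I)/(z - 3*I)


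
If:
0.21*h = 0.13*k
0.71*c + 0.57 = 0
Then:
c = -0.80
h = 0.619047619047619*k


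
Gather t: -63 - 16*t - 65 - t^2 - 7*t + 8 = -t^2 - 23*t - 120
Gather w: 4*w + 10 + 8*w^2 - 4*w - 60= 8*w^2 - 50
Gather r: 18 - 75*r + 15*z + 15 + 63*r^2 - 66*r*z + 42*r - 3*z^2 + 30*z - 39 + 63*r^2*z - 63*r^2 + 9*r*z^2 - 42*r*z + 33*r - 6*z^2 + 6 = 63*r^2*z + r*(9*z^2 - 108*z) - 9*z^2 + 45*z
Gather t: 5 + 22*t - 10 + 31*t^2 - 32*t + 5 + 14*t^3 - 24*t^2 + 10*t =14*t^3 + 7*t^2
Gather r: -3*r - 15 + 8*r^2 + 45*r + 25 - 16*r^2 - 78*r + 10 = -8*r^2 - 36*r + 20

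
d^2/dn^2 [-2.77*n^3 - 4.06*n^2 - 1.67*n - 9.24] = -16.62*n - 8.12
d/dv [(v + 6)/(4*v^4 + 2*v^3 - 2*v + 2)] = (2*v^4 + v^3 - v - (v + 6)*(8*v^3 + 3*v^2 - 1) + 1)/(2*(2*v^4 + v^3 - v + 1)^2)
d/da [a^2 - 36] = 2*a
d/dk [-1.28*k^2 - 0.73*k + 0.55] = -2.56*k - 0.73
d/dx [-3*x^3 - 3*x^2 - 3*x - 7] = -9*x^2 - 6*x - 3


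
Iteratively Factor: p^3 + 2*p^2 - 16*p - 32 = (p + 4)*(p^2 - 2*p - 8) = (p + 2)*(p + 4)*(p - 4)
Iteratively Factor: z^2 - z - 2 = (z + 1)*(z - 2)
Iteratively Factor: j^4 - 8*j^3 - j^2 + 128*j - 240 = (j + 4)*(j^3 - 12*j^2 + 47*j - 60) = (j - 4)*(j + 4)*(j^2 - 8*j + 15) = (j - 4)*(j - 3)*(j + 4)*(j - 5)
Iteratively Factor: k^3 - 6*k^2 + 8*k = (k)*(k^2 - 6*k + 8) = k*(k - 2)*(k - 4)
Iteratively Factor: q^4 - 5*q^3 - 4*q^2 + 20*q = (q - 2)*(q^3 - 3*q^2 - 10*q) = (q - 2)*(q + 2)*(q^2 - 5*q) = (q - 5)*(q - 2)*(q + 2)*(q)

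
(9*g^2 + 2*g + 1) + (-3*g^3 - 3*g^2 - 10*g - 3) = -3*g^3 + 6*g^2 - 8*g - 2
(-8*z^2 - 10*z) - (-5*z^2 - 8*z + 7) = -3*z^2 - 2*z - 7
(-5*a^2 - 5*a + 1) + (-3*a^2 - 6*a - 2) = -8*a^2 - 11*a - 1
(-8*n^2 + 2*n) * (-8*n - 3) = 64*n^3 + 8*n^2 - 6*n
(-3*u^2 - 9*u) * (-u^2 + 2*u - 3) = 3*u^4 + 3*u^3 - 9*u^2 + 27*u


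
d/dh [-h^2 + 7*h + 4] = 7 - 2*h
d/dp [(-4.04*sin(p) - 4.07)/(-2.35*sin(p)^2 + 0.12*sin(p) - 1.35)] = (-9.494*sin(p)^2 - 19.129*sin(p) + 5.9424)*cos(p)/(5.5225*sin(p)^4 - 0.564*sin(p)^3 + 6.3594*sin(p)^2 - 0.324*sin(p) + 1.8225)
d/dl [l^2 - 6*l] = 2*l - 6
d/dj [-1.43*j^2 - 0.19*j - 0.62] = -2.86*j - 0.19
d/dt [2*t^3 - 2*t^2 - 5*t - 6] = 6*t^2 - 4*t - 5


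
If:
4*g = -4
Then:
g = -1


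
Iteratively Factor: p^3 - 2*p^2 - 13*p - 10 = (p + 1)*(p^2 - 3*p - 10) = (p + 1)*(p + 2)*(p - 5)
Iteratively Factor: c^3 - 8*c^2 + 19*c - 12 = (c - 3)*(c^2 - 5*c + 4) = (c - 4)*(c - 3)*(c - 1)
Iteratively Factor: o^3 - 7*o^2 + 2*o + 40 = (o - 4)*(o^2 - 3*o - 10) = (o - 5)*(o - 4)*(o + 2)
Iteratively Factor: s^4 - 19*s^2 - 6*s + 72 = (s + 3)*(s^3 - 3*s^2 - 10*s + 24) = (s - 4)*(s + 3)*(s^2 + s - 6) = (s - 4)*(s - 2)*(s + 3)*(s + 3)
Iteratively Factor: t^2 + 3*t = (t)*(t + 3)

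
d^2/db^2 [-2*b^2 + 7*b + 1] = -4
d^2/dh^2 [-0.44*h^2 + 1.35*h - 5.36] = -0.880000000000000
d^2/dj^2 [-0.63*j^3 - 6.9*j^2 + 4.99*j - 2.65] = -3.78*j - 13.8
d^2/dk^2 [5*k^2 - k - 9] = 10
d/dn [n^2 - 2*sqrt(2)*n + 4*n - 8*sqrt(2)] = 2*n - 2*sqrt(2) + 4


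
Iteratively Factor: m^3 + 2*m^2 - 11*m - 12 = (m + 1)*(m^2 + m - 12) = (m + 1)*(m + 4)*(m - 3)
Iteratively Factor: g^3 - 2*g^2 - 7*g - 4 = (g + 1)*(g^2 - 3*g - 4) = (g + 1)^2*(g - 4)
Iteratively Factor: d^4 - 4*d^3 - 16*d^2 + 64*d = (d - 4)*(d^3 - 16*d) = (d - 4)^2*(d^2 + 4*d) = d*(d - 4)^2*(d + 4)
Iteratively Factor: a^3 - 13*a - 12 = (a + 1)*(a^2 - a - 12) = (a + 1)*(a + 3)*(a - 4)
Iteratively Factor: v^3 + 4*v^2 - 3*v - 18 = (v + 3)*(v^2 + v - 6) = (v + 3)^2*(v - 2)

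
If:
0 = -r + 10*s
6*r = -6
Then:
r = -1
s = -1/10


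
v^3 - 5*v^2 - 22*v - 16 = (v - 8)*(v + 1)*(v + 2)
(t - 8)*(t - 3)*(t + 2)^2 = t^4 - 7*t^3 - 16*t^2 + 52*t + 96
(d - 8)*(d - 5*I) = d^2 - 8*d - 5*I*d + 40*I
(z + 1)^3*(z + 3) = z^4 + 6*z^3 + 12*z^2 + 10*z + 3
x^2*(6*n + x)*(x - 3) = 6*n*x^3 - 18*n*x^2 + x^4 - 3*x^3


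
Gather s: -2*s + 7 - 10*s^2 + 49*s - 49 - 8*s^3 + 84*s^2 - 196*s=-8*s^3 + 74*s^2 - 149*s - 42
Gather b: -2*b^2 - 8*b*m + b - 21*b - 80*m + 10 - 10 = -2*b^2 + b*(-8*m - 20) - 80*m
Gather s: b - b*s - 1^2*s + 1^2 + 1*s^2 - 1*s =b + s^2 + s*(-b - 2) + 1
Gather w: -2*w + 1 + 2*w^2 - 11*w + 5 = 2*w^2 - 13*w + 6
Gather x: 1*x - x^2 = -x^2 + x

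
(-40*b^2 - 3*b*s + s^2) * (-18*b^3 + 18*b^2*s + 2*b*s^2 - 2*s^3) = 720*b^5 - 666*b^4*s - 152*b^3*s^2 + 92*b^2*s^3 + 8*b*s^4 - 2*s^5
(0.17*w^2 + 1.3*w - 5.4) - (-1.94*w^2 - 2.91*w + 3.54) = 2.11*w^2 + 4.21*w - 8.94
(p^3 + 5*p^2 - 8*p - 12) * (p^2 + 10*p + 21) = p^5 + 15*p^4 + 63*p^3 + 13*p^2 - 288*p - 252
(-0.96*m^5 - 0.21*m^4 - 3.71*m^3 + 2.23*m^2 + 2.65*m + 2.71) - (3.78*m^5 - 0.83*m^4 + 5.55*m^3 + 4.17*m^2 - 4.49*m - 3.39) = -4.74*m^5 + 0.62*m^4 - 9.26*m^3 - 1.94*m^2 + 7.14*m + 6.1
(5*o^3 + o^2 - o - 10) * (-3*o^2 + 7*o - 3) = -15*o^5 + 32*o^4 - 5*o^3 + 20*o^2 - 67*o + 30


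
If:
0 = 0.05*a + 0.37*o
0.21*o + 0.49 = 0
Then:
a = 17.27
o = -2.33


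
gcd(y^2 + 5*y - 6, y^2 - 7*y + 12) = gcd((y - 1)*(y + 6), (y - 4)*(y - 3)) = 1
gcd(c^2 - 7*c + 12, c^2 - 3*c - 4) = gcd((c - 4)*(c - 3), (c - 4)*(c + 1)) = c - 4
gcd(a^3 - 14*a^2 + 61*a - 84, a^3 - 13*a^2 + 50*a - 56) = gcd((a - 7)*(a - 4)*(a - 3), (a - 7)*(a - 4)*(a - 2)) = a^2 - 11*a + 28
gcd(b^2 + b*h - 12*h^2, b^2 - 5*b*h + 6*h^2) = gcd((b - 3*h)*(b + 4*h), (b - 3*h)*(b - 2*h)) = b - 3*h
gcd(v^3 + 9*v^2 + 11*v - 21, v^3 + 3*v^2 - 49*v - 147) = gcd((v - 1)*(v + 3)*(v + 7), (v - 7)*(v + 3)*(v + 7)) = v^2 + 10*v + 21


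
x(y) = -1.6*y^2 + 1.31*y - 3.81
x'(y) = 1.31 - 3.2*y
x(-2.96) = -21.71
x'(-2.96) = 10.78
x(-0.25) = -4.24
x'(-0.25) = 2.11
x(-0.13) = -4.01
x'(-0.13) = 1.73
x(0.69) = -3.67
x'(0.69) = -0.90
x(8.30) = -103.16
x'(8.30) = -25.25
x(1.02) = -4.14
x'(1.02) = -1.95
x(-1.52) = -9.50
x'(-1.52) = 6.17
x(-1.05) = -6.95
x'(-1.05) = 4.67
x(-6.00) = -69.27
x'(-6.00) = 20.51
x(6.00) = -53.55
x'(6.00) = -17.89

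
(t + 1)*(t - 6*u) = t^2 - 6*t*u + t - 6*u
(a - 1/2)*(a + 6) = a^2 + 11*a/2 - 3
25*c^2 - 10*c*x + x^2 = (-5*c + x)^2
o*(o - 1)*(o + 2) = o^3 + o^2 - 2*o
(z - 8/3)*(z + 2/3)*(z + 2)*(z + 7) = z^4 + 7*z^3 - 52*z^2/9 - 44*z - 224/9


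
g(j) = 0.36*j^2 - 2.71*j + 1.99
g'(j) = 0.72*j - 2.71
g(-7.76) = 44.70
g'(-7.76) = -8.30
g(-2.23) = 9.82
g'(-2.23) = -4.32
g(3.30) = -3.03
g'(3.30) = -0.33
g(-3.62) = 16.52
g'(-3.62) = -5.32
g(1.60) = -1.42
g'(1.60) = -1.56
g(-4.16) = 19.49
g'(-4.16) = -5.71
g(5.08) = -2.49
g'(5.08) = 0.95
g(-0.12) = 2.32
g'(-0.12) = -2.80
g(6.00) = -1.31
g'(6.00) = 1.61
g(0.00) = 1.99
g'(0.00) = -2.71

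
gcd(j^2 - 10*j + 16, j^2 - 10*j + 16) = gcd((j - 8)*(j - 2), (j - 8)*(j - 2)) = j^2 - 10*j + 16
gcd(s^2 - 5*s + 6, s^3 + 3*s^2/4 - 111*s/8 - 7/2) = 1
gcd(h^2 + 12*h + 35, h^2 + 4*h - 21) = h + 7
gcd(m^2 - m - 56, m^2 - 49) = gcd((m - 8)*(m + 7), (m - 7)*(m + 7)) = m + 7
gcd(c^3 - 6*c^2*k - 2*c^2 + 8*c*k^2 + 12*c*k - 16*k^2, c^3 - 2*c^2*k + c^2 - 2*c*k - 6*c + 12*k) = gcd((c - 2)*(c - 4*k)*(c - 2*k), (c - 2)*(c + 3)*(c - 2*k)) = c^2 - 2*c*k - 2*c + 4*k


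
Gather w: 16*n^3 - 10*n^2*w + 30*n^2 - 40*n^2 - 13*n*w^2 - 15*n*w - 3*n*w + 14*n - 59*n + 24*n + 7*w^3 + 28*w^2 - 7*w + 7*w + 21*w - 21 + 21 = 16*n^3 - 10*n^2 - 21*n + 7*w^3 + w^2*(28 - 13*n) + w*(-10*n^2 - 18*n + 21)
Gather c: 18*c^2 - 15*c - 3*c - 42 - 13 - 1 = 18*c^2 - 18*c - 56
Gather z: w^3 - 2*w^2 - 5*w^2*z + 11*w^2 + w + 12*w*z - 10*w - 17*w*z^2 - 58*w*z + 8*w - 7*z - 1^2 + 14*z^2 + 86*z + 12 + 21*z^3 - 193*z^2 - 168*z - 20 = w^3 + 9*w^2 - w + 21*z^3 + z^2*(-17*w - 179) + z*(-5*w^2 - 46*w - 89) - 9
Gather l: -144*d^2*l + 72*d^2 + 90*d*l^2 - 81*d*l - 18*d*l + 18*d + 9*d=72*d^2 + 90*d*l^2 + 27*d + l*(-144*d^2 - 99*d)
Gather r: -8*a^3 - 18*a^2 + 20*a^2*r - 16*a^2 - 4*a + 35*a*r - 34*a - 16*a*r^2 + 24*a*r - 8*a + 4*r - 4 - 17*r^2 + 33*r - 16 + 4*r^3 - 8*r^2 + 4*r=-8*a^3 - 34*a^2 - 46*a + 4*r^3 + r^2*(-16*a - 25) + r*(20*a^2 + 59*a + 41) - 20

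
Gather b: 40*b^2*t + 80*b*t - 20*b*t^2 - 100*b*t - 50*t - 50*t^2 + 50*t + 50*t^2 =40*b^2*t + b*(-20*t^2 - 20*t)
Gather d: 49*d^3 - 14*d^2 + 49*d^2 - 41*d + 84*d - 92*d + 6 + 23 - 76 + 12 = 49*d^3 + 35*d^2 - 49*d - 35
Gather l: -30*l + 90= 90 - 30*l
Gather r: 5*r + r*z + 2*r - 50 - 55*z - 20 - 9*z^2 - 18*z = r*(z + 7) - 9*z^2 - 73*z - 70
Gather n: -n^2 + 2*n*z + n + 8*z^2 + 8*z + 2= -n^2 + n*(2*z + 1) + 8*z^2 + 8*z + 2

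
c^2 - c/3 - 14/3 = (c - 7/3)*(c + 2)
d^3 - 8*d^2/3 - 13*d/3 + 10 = (d - 3)*(d - 5/3)*(d + 2)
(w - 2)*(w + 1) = w^2 - w - 2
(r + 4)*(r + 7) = r^2 + 11*r + 28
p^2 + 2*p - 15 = (p - 3)*(p + 5)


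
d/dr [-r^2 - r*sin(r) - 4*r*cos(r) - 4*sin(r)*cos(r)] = 4*r*sin(r) - r*cos(r) - 2*r - sin(r) - 4*cos(r) - 4*cos(2*r)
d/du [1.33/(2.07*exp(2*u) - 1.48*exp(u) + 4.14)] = (1.9684 - 5.5062*exp(u))*exp(u)/(2.07*exp(2*u) - 1.48*exp(u) + 4.14)^2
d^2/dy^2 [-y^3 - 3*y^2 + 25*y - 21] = -6*y - 6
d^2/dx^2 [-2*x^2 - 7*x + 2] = -4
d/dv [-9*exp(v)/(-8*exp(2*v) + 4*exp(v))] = -9*exp(v)/(2*(2*exp(v) - 1)^2)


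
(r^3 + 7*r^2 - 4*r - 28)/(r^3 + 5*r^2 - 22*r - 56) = (r - 2)/(r - 4)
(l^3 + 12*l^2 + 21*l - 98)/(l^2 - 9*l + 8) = (l^3 + 12*l^2 + 21*l - 98)/(l^2 - 9*l + 8)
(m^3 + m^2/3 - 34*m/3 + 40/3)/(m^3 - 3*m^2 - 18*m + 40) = (m - 5/3)/(m - 5)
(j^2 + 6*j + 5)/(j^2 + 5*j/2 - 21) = 2*(j^2 + 6*j + 5)/(2*j^2 + 5*j - 42)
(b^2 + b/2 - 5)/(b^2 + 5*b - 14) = (b + 5/2)/(b + 7)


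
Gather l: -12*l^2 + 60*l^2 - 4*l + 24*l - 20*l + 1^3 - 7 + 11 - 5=48*l^2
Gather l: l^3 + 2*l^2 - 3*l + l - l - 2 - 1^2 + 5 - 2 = l^3 + 2*l^2 - 3*l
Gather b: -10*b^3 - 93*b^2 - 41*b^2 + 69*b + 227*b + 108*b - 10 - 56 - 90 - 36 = -10*b^3 - 134*b^2 + 404*b - 192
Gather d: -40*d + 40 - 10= 30 - 40*d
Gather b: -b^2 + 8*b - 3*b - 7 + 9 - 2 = -b^2 + 5*b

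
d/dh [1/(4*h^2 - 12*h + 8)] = (3 - 2*h)/(4*(h^2 - 3*h + 2)^2)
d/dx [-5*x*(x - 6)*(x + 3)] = -15*x^2 + 30*x + 90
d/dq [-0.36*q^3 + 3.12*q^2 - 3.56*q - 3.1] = -1.08*q^2 + 6.24*q - 3.56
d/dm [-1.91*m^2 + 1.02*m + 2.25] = 1.02 - 3.82*m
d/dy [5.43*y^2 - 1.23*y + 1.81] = 10.86*y - 1.23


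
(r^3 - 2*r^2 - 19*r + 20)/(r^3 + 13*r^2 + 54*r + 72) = (r^2 - 6*r + 5)/(r^2 + 9*r + 18)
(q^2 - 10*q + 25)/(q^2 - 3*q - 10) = (q - 5)/(q + 2)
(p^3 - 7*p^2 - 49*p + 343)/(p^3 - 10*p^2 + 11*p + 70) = (p^2 - 49)/(p^2 - 3*p - 10)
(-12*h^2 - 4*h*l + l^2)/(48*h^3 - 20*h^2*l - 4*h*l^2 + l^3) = (-2*h - l)/(8*h^2 - 2*h*l - l^2)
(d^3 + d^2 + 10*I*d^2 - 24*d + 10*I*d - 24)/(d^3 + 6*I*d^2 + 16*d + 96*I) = (d + 1)/(d - 4*I)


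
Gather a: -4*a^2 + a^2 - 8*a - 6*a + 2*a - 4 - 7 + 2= -3*a^2 - 12*a - 9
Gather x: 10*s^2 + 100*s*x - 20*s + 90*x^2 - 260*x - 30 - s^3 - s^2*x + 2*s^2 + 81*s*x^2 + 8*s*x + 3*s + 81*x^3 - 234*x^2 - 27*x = -s^3 + 12*s^2 - 17*s + 81*x^3 + x^2*(81*s - 144) + x*(-s^2 + 108*s - 287) - 30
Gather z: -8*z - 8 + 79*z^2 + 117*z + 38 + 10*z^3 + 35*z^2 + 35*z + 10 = 10*z^3 + 114*z^2 + 144*z + 40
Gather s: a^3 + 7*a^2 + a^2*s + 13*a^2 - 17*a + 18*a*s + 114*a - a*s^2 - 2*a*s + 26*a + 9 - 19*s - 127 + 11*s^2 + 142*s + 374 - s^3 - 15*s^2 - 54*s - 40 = a^3 + 20*a^2 + 123*a - s^3 + s^2*(-a - 4) + s*(a^2 + 16*a + 69) + 216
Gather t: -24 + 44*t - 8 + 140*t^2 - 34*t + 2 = 140*t^2 + 10*t - 30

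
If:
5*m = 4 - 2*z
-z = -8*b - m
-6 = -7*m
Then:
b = -1/8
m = 6/7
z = -1/7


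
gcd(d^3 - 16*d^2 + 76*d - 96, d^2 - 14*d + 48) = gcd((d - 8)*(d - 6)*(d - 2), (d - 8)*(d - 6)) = d^2 - 14*d + 48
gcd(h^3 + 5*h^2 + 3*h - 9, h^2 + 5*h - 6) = h - 1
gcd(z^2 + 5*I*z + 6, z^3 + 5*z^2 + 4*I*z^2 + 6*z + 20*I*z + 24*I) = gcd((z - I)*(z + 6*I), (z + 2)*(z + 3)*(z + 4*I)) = 1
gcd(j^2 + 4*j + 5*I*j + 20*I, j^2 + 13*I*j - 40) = j + 5*I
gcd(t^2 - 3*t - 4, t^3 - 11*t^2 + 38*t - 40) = t - 4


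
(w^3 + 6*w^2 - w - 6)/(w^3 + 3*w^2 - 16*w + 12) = (w + 1)/(w - 2)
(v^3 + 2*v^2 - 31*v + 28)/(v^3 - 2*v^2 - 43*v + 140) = (v - 1)/(v - 5)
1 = 1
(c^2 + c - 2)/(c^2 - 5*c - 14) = (c - 1)/(c - 7)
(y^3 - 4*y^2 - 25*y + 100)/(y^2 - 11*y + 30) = (y^2 + y - 20)/(y - 6)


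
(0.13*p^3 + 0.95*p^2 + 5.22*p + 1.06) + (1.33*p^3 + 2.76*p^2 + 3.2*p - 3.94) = 1.46*p^3 + 3.71*p^2 + 8.42*p - 2.88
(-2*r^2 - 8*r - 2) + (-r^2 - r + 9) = -3*r^2 - 9*r + 7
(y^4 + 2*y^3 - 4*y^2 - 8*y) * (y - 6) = y^5 - 4*y^4 - 16*y^3 + 16*y^2 + 48*y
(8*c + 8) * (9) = 72*c + 72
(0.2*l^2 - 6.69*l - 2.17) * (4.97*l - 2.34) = 0.994*l^3 - 33.7173*l^2 + 4.8697*l + 5.0778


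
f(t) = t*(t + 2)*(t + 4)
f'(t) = t*(t + 2) + t*(t + 4) + (t + 2)*(t + 4)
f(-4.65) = -8.01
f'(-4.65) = 17.07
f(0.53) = 6.07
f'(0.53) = 15.20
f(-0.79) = -3.07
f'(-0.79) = 0.39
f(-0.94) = -3.05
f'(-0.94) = -0.63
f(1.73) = 36.98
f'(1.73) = 37.74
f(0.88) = 12.37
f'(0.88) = 20.88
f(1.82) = 40.46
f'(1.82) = 39.78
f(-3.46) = 2.73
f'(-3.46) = 2.39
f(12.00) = 2688.00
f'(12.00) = 584.00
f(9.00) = 1287.00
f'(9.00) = 359.00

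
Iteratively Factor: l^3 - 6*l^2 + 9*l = (l)*(l^2 - 6*l + 9) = l*(l - 3)*(l - 3)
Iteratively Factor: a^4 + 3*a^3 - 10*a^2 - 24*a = (a - 3)*(a^3 + 6*a^2 + 8*a) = (a - 3)*(a + 4)*(a^2 + 2*a) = a*(a - 3)*(a + 4)*(a + 2)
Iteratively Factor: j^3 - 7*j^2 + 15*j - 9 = (j - 1)*(j^2 - 6*j + 9) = (j - 3)*(j - 1)*(j - 3)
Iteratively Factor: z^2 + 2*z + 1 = (z + 1)*(z + 1)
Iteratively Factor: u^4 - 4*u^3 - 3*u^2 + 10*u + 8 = (u - 2)*(u^3 - 2*u^2 - 7*u - 4) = (u - 2)*(u + 1)*(u^2 - 3*u - 4) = (u - 2)*(u + 1)^2*(u - 4)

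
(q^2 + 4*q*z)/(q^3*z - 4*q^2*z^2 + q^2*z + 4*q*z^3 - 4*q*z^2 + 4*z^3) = q*(q + 4*z)/(z*(q^3 - 4*q^2*z + q^2 + 4*q*z^2 - 4*q*z + 4*z^2))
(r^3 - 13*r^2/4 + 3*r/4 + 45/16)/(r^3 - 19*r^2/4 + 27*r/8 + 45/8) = (r - 3/2)/(r - 3)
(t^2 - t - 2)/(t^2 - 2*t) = (t + 1)/t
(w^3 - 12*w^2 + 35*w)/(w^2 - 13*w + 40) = w*(w - 7)/(w - 8)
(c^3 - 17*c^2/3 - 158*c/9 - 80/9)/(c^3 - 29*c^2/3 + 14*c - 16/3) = (9*c^2 + 21*c + 10)/(3*(3*c^2 - 5*c + 2))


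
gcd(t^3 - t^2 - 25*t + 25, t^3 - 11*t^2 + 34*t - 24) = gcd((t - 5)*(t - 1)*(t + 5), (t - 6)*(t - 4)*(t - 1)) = t - 1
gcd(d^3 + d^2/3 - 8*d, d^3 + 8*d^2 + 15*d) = d^2 + 3*d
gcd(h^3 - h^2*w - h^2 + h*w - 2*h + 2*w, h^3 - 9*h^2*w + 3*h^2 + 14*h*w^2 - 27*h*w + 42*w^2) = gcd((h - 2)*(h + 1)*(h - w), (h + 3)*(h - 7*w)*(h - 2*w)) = 1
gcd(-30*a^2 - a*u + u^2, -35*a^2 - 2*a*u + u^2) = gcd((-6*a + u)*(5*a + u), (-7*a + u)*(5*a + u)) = 5*a + u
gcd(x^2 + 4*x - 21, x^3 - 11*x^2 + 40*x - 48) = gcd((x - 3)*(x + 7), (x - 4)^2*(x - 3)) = x - 3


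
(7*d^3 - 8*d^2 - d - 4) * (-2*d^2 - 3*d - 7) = -14*d^5 - 5*d^4 - 23*d^3 + 67*d^2 + 19*d + 28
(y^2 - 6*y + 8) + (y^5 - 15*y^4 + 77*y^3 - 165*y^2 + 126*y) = y^5 - 15*y^4 + 77*y^3 - 164*y^2 + 120*y + 8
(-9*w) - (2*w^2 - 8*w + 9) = -2*w^2 - w - 9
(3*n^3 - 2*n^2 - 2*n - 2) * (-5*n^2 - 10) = -15*n^5 + 10*n^4 - 20*n^3 + 30*n^2 + 20*n + 20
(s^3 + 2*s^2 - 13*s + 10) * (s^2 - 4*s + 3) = s^5 - 2*s^4 - 18*s^3 + 68*s^2 - 79*s + 30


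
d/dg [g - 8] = 1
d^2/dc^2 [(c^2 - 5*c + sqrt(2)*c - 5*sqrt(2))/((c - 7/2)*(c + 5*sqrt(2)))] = 8*(-8*sqrt(2)*c^3 - 3*c^3 + 75*sqrt(2)*c^2 - 420*sqrt(2)*c - 90*c - 420 + 340*sqrt(2))/(8*c^6 - 84*c^5 + 120*sqrt(2)*c^5 - 1260*sqrt(2)*c^4 + 1494*c^4 - 12943*c^3 + 6410*sqrt(2)*c^3 - 26145*sqrt(2)*c^2 + 44100*c^2 - 51450*c + 73500*sqrt(2)*c - 85750*sqrt(2))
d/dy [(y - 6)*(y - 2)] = 2*y - 8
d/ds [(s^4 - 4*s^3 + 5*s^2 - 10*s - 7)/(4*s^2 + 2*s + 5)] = 2*(4*s^5 - 5*s^4 + 2*s^3 - 5*s^2 + 53*s - 18)/(16*s^4 + 16*s^3 + 44*s^2 + 20*s + 25)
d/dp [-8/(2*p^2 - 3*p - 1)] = 8*(4*p - 3)/(-2*p^2 + 3*p + 1)^2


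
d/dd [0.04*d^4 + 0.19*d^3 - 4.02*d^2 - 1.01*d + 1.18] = 0.16*d^3 + 0.57*d^2 - 8.04*d - 1.01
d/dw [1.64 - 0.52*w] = -0.520000000000000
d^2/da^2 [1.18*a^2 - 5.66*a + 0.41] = 2.36000000000000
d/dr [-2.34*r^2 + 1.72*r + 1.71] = 1.72 - 4.68*r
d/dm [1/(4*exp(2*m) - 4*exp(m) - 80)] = (1 - 2*exp(m))*exp(m)/(4*(-exp(2*m) + exp(m) + 20)^2)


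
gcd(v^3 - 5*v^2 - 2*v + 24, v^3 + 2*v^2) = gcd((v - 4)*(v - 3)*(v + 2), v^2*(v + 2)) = v + 2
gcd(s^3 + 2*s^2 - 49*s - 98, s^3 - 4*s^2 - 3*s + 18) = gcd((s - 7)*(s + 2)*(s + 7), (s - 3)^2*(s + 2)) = s + 2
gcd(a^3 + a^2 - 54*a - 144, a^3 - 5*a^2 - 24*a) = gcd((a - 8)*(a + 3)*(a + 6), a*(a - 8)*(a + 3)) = a^2 - 5*a - 24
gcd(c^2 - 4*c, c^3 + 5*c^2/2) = c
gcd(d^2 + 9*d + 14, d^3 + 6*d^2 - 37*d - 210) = d + 7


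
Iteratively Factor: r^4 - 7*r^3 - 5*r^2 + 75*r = (r)*(r^3 - 7*r^2 - 5*r + 75) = r*(r - 5)*(r^2 - 2*r - 15) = r*(r - 5)^2*(r + 3)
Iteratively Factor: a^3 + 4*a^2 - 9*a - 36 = (a + 3)*(a^2 + a - 12) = (a + 3)*(a + 4)*(a - 3)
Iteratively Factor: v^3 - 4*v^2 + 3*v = (v)*(v^2 - 4*v + 3) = v*(v - 1)*(v - 3)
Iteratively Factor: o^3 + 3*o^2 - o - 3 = (o + 3)*(o^2 - 1) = (o - 1)*(o + 3)*(o + 1)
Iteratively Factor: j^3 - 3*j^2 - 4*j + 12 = (j - 3)*(j^2 - 4) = (j - 3)*(j + 2)*(j - 2)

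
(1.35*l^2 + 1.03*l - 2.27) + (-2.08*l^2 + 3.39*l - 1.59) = -0.73*l^2 + 4.42*l - 3.86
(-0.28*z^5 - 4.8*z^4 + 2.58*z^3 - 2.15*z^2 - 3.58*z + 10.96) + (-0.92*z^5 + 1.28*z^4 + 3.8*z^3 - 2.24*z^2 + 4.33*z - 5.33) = -1.2*z^5 - 3.52*z^4 + 6.38*z^3 - 4.39*z^2 + 0.75*z + 5.63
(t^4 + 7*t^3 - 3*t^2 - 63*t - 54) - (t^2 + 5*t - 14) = t^4 + 7*t^3 - 4*t^2 - 68*t - 40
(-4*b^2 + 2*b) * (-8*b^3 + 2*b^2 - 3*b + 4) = 32*b^5 - 24*b^4 + 16*b^3 - 22*b^2 + 8*b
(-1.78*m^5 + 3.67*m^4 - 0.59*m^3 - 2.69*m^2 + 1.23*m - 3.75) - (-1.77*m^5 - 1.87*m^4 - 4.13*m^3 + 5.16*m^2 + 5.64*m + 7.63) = -0.01*m^5 + 5.54*m^4 + 3.54*m^3 - 7.85*m^2 - 4.41*m - 11.38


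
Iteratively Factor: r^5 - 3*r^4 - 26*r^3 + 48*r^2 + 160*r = (r - 4)*(r^4 + r^3 - 22*r^2 - 40*r) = (r - 4)*(r + 4)*(r^3 - 3*r^2 - 10*r) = (r - 5)*(r - 4)*(r + 4)*(r^2 + 2*r) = (r - 5)*(r - 4)*(r + 2)*(r + 4)*(r)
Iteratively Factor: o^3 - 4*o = (o - 2)*(o^2 + 2*o) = (o - 2)*(o + 2)*(o)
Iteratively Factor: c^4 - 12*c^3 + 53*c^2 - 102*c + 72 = (c - 3)*(c^3 - 9*c^2 + 26*c - 24) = (c - 4)*(c - 3)*(c^2 - 5*c + 6) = (c - 4)*(c - 3)*(c - 2)*(c - 3)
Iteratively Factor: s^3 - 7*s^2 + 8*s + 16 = (s - 4)*(s^2 - 3*s - 4) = (s - 4)^2*(s + 1)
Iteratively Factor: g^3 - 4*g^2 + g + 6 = (g - 3)*(g^2 - g - 2) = (g - 3)*(g + 1)*(g - 2)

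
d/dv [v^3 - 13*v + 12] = 3*v^2 - 13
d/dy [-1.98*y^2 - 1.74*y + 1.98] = -3.96*y - 1.74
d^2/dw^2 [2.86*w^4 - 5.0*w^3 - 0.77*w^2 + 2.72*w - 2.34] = 34.32*w^2 - 30.0*w - 1.54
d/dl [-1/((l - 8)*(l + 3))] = (2*l - 5)/((l - 8)^2*(l + 3)^2)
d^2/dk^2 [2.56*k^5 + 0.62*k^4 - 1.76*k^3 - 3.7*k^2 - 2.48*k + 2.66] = 51.2*k^3 + 7.44*k^2 - 10.56*k - 7.4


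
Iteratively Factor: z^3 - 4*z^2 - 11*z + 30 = (z - 5)*(z^2 + z - 6) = (z - 5)*(z + 3)*(z - 2)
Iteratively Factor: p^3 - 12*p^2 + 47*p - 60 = (p - 5)*(p^2 - 7*p + 12) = (p - 5)*(p - 3)*(p - 4)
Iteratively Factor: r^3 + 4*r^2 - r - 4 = (r - 1)*(r^2 + 5*r + 4) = (r - 1)*(r + 4)*(r + 1)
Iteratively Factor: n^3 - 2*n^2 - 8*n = (n)*(n^2 - 2*n - 8) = n*(n - 4)*(n + 2)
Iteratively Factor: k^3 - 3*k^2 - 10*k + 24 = (k + 3)*(k^2 - 6*k + 8) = (k - 2)*(k + 3)*(k - 4)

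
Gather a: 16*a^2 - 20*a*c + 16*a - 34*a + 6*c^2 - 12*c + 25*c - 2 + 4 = 16*a^2 + a*(-20*c - 18) + 6*c^2 + 13*c + 2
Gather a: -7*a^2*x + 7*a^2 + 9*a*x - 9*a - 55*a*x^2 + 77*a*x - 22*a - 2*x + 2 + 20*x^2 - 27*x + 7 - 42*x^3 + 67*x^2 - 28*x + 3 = a^2*(7 - 7*x) + a*(-55*x^2 + 86*x - 31) - 42*x^3 + 87*x^2 - 57*x + 12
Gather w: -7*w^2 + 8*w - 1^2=-7*w^2 + 8*w - 1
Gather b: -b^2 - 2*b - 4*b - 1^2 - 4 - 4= -b^2 - 6*b - 9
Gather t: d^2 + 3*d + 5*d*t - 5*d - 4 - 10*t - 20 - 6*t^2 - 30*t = d^2 - 2*d - 6*t^2 + t*(5*d - 40) - 24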